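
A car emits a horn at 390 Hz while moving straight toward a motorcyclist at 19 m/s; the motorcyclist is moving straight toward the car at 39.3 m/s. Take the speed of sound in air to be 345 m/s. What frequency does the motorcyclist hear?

General Doppler shift: f' = f · (v + v_o)/(v − v_s).
f' = 390 × (345 + 39.3)/(345 − 19) = 390 × 384.3/326 ≈ 460 Hz.

460 Hz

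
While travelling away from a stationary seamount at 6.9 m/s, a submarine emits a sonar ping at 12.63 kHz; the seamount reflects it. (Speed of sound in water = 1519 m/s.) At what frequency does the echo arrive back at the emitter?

12.52 kHz

The seamount receives the sound from a moving source: f₁ = f₀ · v/(v + v_e) = 12.63 × 1519/1525.9 ≈ 12.57 kHz.
On the return leg the submarine is a moving observer: f₂ = f₁ · (v − v_e)/v = 12.57 × 1512.1/1519 ≈ 12.52 kHz.
Equivalently f₂ = f₀ · (v − v_e)/(v + v_e).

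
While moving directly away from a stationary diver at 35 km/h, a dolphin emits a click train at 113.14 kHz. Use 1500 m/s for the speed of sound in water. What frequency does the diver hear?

112.4 kHz

35 km/h = 9.722 m/s.
Moving source, stationary observer: f' = f · v/(v + v_s) since the source is receding.
f' = 113.14 × 1500/(1500 + 9.722) = 113.14 × 1500/1510 ≈ 112.4 kHz.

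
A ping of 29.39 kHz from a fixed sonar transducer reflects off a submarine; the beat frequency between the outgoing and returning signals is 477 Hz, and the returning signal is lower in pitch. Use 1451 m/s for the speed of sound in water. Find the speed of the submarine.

11.9 m/s

Double Doppler shift off a moving reflector: f₂ = f₀ · (v + u)/(v − u) (u > 0 toward emitter).
Returning signal is lower, so f₂ = f₀ − Δf = 29390 − 477 = 28913 Hz.
Rearranging, u = v · (f₂ − f₀)/(f₂ + f₀) = 1451 × -477/58303 ≈ -11.9 m/s.
So the submarine is moving at 11.9 m/s away from the emitter.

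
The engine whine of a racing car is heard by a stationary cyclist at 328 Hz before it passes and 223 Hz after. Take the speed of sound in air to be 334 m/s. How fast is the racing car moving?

f₁/f₂ = (v + v_s)/(v − v_s), so v_s = v · (f₁ − f₂)/(f₁ + f₂).
v_s = 334 × (328 − 223)/(328 + 223) = 334 × 105/551 ≈ 64 m/s.

64 m/s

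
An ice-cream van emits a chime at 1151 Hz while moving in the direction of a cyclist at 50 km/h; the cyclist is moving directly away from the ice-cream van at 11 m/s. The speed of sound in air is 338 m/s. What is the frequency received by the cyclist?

1161 Hz

50 km/h = 13.89 m/s.
With source approaching and observer receding, f' = f · (v − v_o)/(v − v_s).
f' = 1151 × (338 − 11)/(338 − 13.89) = 1151 × 327/324.11 ≈ 1161 Hz.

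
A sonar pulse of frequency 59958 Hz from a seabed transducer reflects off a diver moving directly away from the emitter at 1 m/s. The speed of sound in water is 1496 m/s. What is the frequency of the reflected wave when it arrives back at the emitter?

The diver first receives the wave as a moving observer: f₁ = f₀ · (v − u)/v = 59958 × (1496 − 1)/1496 ≈ 59918 Hz.
The reflection then acts as a moving source: f₂ = f₁ · v/(v + u) ≈ 59878 Hz.
Equivalently f₂ = f₀ · (v − u)/(v + u).

59878 Hz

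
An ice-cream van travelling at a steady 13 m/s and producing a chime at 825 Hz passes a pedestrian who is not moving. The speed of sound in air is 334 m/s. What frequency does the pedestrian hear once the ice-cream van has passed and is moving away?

794 Hz

Receding: f₂ = f · v/(v + v_s) = 825 × 334/347 ≈ 794 Hz.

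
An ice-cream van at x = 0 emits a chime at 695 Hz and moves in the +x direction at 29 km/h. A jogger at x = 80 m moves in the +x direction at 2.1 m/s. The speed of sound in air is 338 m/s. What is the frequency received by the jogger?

708 Hz

29 km/h = 8.056 m/s.
The observer lies on the +x side, so the source is heading toward the observer and the observer is heading away from the source.
With source approaching and observer receding, f' = f · (v − v_o)/(v − v_s).
f' = 695 × (338 − 2.1)/(338 − 8.056) = 695 × 335.9/329.94 ≈ 708 Hz.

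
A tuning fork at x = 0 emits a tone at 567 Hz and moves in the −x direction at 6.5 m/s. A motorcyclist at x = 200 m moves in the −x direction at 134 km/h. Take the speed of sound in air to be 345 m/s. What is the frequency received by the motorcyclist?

134 km/h = 37.22 m/s.
The observer lies on the +x side, so the source is heading away from the observer and the observer is heading toward the source.
General Doppler shift: f' = f · (v + v_o)/(v + v_s).
f' = 567 × (345 + 37.22)/(345 + 6.5) = 567 × 382.22/351.5 ≈ 617 Hz.

617 Hz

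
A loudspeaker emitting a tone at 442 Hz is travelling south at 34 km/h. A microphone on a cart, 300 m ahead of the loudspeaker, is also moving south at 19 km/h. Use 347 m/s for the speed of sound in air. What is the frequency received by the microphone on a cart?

447 Hz

34 km/h = 9.444 m/s; 19 km/h = 5.278 m/s.
The microphone on a cart is ahead, so the loudspeaker is moving toward it while the microphone on a cart is moving away from the loudspeaker.
With source approaching and observer receding, f' = f · (v − v_o)/(v − v_s).
f' = 442 × (347 − 5.278)/(347 − 9.444) = 442 × 341.72/337.56 ≈ 447 Hz.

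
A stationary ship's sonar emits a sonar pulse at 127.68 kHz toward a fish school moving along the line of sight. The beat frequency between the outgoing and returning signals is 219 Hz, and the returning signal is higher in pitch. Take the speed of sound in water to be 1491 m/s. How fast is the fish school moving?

Double Doppler shift off a moving reflector: f₂ = f₀ · (v + u)/(v − u) (u > 0 toward emitter).
Returning signal is higher, so f₂ = f₀ + Δf = 127680 + 219 = 127899 Hz.
Rearranging, u = v · (f₂ − f₀)/(f₂ + f₀) = 1491 × 219/255579 ≈ 1.28 m/s.
So the fish school is moving at 1.28 m/s toward the emitter.

1.28 m/s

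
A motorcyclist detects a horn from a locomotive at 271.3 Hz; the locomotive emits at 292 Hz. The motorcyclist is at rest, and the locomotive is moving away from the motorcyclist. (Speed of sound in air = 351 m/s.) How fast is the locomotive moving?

f' = f · v/(v + v_s) ⇒ v_s = v · |1 − f/f'|.
v_s = 351 × |1 − 292/271.3| = 351 × 0.0763 ≈ 27 m/s.

27 m/s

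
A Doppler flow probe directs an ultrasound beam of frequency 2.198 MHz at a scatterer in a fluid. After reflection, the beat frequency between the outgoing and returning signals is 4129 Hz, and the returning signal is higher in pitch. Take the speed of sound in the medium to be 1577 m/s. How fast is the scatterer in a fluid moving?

Double Doppler shift off a moving reflector: f₂ = f₀ · (v + u)/(v − u) (u > 0 toward emitter).
Returning signal is higher, so f₂ = f₀ + Δf = 2198000 + 4129 = 2202129 Hz.
Rearranging, u = v · (f₂ − f₀)/(f₂ + f₀) = 1577 × 4129/4400129 ≈ 1.48 m/s.
So the scatterer in a fluid is moving at 1.48 m/s toward the emitter.

1.48 m/s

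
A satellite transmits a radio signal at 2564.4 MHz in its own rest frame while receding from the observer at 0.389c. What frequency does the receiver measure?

Relativistic Doppler for frequency: f' = f₀ · √((1 − β)/(1 + β)).
f' = 2564.4 × √(0.6110/1.3890) = 2564.4 × 0.66324 ≈ 1700.8 MHz.

1700.8 MHz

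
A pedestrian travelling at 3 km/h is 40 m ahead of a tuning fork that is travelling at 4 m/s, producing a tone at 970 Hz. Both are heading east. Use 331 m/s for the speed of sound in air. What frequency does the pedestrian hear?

979 Hz

3 km/h = 0.8333 m/s.
The pedestrian is ahead, so the tuning fork is moving toward it while the pedestrian is moving away from the tuning fork.
Both move, so f' = f · (v − v_o)/(v − v_s).
f' = 970 × (331 − 0.8333)/(331 − 4) = 970 × 330.17/327 ≈ 979 Hz.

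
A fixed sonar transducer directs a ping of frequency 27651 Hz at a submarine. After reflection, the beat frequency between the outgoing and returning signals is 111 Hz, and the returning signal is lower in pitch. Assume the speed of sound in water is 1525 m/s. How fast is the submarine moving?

Double Doppler shift off a moving reflector: f₂ = f₀ · (v + u)/(v − u) (u > 0 toward emitter).
Returning signal is lower, so f₂ = f₀ − Δf = 27651 − 111 = 27540 Hz.
Rearranging, u = v · (f₂ − f₀)/(f₂ + f₀) = 1525 × -111/55191 ≈ -3.1 m/s.
So the submarine is moving at 3.1 m/s away from the emitter.

3.1 m/s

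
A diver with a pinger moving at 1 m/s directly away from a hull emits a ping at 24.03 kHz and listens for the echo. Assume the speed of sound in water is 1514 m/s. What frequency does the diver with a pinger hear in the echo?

24.0 kHz

The hull receives the sound from a moving source: f₁ = f₀ · v/(v + v_e) = 24.03 × 1514/1515 ≈ 24.0 kHz.
On the return leg the diver with a pinger is a moving observer: f₂ = f₁ · (v − v_e)/v = 24.0 × 1513/1514 ≈ 24.0 kHz.
Equivalently f₂ = f₀ · (v − v_e)/(v + v_e).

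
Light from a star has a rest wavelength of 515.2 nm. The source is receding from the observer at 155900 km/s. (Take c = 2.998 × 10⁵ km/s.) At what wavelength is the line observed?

β = v/c = 155900/299800 = 0.5200.
Relativistic Doppler for wavelength: λ' = λ₀ · √((1 + β)/(1 − β)).
λ' = 515.2 × √(1.5200/0.4800) = 515.2 × 1.77955 ≈ 916.8 nm.

916.8 nm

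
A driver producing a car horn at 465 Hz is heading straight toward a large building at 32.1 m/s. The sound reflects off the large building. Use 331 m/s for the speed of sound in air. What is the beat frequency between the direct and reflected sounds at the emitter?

The large building receives the sound from a moving source: f₁ = f₀ · v/(v − v_e) = 465 × 331/298.9 ≈ 514.9 Hz.
On the return leg the driver is a moving observer: f₂ = f₁ · (v + v_e)/v = 514.9 × 363.1/331 ≈ 564.9 Hz.
Equivalently f₂ = f₀ · (v + v_e)/(v − v_e).
Beat against the emitted tone: |f₂ − f₀| = 2v_e·f₀/(v − v_e) = 2 × 32.1 × 465/298.9 ≈ 100 Hz.

100 Hz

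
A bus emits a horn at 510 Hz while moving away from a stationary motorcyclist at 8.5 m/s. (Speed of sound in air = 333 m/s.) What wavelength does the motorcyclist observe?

Only the source moves, away from the listener, so f' = f · v/(v + v_s).
f' = 510 × 333/(333 + 8.5) ≈ 497 Hz.
λ' = v/f' = 333/497.306 ≈ 67.0 cm.

67.0 cm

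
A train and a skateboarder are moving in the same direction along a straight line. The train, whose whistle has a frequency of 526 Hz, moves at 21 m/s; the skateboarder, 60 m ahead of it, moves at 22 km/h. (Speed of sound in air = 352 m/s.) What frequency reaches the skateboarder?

550 Hz

22 km/h = 6.111 m/s.
The skateboarder is ahead, so the train is moving toward it while the skateboarder is moving away from the train.
With source approaching and observer receding, f' = f · (v − v_o)/(v − v_s).
f' = 526 × (352 − 6.111)/(352 − 21) = 526 × 345.89/331 ≈ 550 Hz.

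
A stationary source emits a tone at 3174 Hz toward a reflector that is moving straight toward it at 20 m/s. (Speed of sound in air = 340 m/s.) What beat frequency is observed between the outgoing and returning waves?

At the reflector (a moving observer), f₁ = f₀ · (v + u)/v = 3174 × 360/340 ≈ 3361 Hz.
On reflection it acts as a source moving toward the stationary detector: f₂ = f₁ · v/(v − u) = 3361 × 340/320 ≈ 3571 Hz.
Equivalently f₂ = f₀ · (v + u)/(v − u).
Beat frequency: |f₂ − f₀| = 2u·f₀/(v − u) = 2 × 20 × 3174/320 ≈ 397 Hz.

397 Hz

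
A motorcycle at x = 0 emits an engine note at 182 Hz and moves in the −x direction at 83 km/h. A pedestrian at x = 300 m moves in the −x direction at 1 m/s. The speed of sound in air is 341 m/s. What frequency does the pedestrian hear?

171 Hz

83 km/h = 23.06 m/s.
The observer lies on the +x side, so the source is heading away from the observer and the observer is heading toward the source.
With source receding and observer approaching, f' = f · (v + v_o)/(v + v_s).
f' = 182 × (341 + 1)/(341 + 23.06) = 182 × 342/364.06 ≈ 171 Hz.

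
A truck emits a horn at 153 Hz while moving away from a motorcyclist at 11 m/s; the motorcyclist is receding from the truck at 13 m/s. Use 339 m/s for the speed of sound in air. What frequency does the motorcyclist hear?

143 Hz

With source receding and observer receding, f' = f · (v − v_o)/(v + v_s).
f' = 153 × (339 − 13)/(339 + 11) = 153 × 326/350 ≈ 143 Hz.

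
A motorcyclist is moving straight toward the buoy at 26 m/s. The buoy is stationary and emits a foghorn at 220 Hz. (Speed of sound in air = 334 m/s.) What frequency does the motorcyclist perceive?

Only the observer moves, toward the source, so f' = f · (v + v_o)/v.
f' = 220 × (334 + 26)/334 = 220 × 360/334 ≈ 237 Hz.

237 Hz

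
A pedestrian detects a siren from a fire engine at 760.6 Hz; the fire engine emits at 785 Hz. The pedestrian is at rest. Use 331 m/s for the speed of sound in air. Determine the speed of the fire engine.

10.6 m/s

f' < f, so the fire engine is receding.
f' = f · v/(v + v_s) ⇒ v_s = v · |1 − f/f'|.
v_s = 331 × |1 − 785/760.6| = 331 × 0.03208 ≈ 10.6 m/s.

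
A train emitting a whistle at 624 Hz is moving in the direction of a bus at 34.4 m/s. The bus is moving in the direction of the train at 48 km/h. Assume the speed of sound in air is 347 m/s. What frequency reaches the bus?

719 Hz

48 km/h = 13.33 m/s.
Both move, so f' = f · (v + v_o)/(v − v_s).
f' = 624 × (347 + 13.33)/(347 − 34.4) = 624 × 360.33/312.6 ≈ 719 Hz.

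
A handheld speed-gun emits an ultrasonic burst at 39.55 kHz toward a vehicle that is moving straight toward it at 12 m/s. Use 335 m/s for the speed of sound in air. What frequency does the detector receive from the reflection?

42.5 kHz

At the vehicle (a moving observer), f₁ = f₀ · (v + u)/v = 39.55 × 347/335 ≈ 41.0 kHz.
The reflection then acts as a moving source: f₂ = f₁ · v/(v − u) ≈ 42.5 kHz.
Equivalently f₂ = f₀ · (v + u)/(v − u).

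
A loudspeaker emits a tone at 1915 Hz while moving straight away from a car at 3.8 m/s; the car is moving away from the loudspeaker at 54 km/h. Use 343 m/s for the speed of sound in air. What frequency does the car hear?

1811 Hz

54 km/h = 15 m/s.
General Doppler shift: f' = f · (v − v_o)/(v + v_s).
f' = 1915 × (343 − 15)/(343 + 3.8) = 1915 × 328/346.8 ≈ 1811 Hz.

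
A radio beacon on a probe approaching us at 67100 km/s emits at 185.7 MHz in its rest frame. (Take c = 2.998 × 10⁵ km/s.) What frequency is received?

β = v/c = 67100/299800 = 0.2238.
Relativistic Doppler for frequency: f' = f₀ · √((1 + β)/(1 − β)).
f' = 185.7 × √(1.2238/0.7762) = 185.7 × 1.25567 ≈ 233.2 MHz.

233.2 MHz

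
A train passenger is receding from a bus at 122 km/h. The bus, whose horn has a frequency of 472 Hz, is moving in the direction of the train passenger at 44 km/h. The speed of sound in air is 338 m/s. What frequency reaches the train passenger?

441 Hz

44 km/h = 12.22 m/s; 122 km/h = 33.89 m/s.
General Doppler shift: f' = f · (v − v_o)/(v − v_s).
f' = 472 × (338 − 33.89)/(338 − 12.22) = 472 × 304.11/325.78 ≈ 441 Hz.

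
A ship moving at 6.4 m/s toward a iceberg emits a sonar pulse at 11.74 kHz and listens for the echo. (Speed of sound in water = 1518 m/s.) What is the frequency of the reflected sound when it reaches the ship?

11.84 kHz

The iceberg receives the sound from a moving source: f₁ = f₀ · v/(v − v_e) = 11.74 × 1518/1511.6 ≈ 11.79 kHz.
On the return leg the ship is a moving observer: f₂ = f₁ · (v + v_e)/v = 11.79 × 1524.4/1518 ≈ 11.84 kHz.
Equivalently f₂ = f₀ · (v + v_e)/(v − v_e).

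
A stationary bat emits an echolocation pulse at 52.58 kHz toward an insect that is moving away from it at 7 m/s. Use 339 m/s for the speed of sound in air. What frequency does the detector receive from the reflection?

At the insect (a moving observer), f₁ = f₀ · (v − u)/v = 52.58 × 332/339 ≈ 51.5 kHz.
The reflection then acts as a moving source: f₂ = f₁ · v/(v + u) ≈ 50.5 kHz.
Equivalently f₂ = f₀ · (v − u)/(v + u).

50.5 kHz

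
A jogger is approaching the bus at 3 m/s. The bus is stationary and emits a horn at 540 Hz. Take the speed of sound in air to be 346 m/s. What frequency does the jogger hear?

Moving observer, stationary source: f' = f · (v + v_o)/v.
f' = 540 × (346 + 3)/346 = 540 × 349/346 ≈ 545 Hz.

545 Hz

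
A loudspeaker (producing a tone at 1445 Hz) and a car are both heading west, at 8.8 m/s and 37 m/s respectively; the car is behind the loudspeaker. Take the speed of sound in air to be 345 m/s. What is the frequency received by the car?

1560 Hz

The car is behind, so the loudspeaker is moving away from it while the car is moving toward the loudspeaker.
General Doppler shift: f' = f · (v + v_o)/(v + v_s).
f' = 1445 × (345 + 37)/(345 + 8.8) = 1445 × 382/353.8 ≈ 1560 Hz.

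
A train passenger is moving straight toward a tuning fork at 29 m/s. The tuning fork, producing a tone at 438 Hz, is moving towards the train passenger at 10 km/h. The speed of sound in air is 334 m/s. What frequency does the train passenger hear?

480 Hz

10 km/h = 2.778 m/s.
With source approaching and observer approaching, f' = f · (v + v_o)/(v − v_s).
f' = 438 × (334 + 29)/(334 − 2.778) = 438 × 363/331.22 ≈ 480 Hz.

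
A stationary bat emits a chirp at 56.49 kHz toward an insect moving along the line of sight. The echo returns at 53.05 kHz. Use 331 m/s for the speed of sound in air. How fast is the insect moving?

10.4 m/s

Double Doppler shift off a moving reflector: f₂ = f₀ · (v + u)/(v − u) (u > 0 toward emitter).
Rearranging, u = v · (f₂ − f₀)/(f₂ + f₀) = 331 × -3.44/109.54 ≈ -10.4 m/s.
So the insect is moving at 10.4 m/s away from the emitter.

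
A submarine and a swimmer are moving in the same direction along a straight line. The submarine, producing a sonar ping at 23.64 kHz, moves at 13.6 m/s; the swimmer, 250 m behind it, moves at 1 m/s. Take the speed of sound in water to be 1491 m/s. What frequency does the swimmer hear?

The swimmer is behind, so the submarine is moving away from it while the swimmer is moving toward the submarine.
With source receding and observer approaching, f' = f · (v + v_o)/(v + v_s).
f' = 23.64 × (1491 + 1)/(1491 + 13.6) = 23.64 × 1492/1504.6 ≈ 23.4 kHz.

23.4 kHz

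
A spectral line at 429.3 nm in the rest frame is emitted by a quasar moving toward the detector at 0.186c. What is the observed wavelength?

355.7 nm

Relativistic Doppler for wavelength: λ' = λ₀ · √((1 − β)/(1 + β)).
λ' = 429.3 × √(0.8140/1.1860) = 429.3 × 0.82846 ≈ 355.7 nm.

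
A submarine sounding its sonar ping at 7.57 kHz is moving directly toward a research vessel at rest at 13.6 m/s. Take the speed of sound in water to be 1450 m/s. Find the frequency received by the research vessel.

7.64 kHz

With the source moving toward a stationary observer, f' = f · v/(v − v_s).
f' = 7.57 × 1450/(1450 − 13.6) = 7.57 × 1450/1436 ≈ 7.64 kHz.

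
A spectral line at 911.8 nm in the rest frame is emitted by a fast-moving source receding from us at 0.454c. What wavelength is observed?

Relativistic Doppler for wavelength: λ' = λ₀ · √((1 + β)/(1 − β)).
λ' = 911.8 × √(1.4540/0.5460) = 911.8 × 1.63187 ≈ 1487.9 nm.

1487.9 nm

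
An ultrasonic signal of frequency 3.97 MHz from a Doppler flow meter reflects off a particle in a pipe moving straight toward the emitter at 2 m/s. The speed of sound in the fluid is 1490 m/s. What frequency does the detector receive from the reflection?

3.981 MHz

The particle in a pipe first receives the wave as a moving observer: f₁ = f₀ · (v + u)/v = 3.97 × (1490 + 2)/1490 ≈ 3.975 MHz.
The reflection then acts as a moving source: f₂ = f₁ · v/(v − u) ≈ 3.981 MHz.
Equivalently f₂ = f₀ · (v + u)/(v − u).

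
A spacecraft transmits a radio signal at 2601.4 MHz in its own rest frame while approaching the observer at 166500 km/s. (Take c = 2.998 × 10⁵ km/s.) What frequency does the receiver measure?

β = v/c = 166500/299800 = 0.5554.
Relativistic Doppler for frequency: f' = f₀ · √((1 + β)/(1 − β)).
f' = 2601.4 × √(1.5554/0.4446) = 2601.4 × 1.87033 ≈ 4865.5 MHz.

4865.5 MHz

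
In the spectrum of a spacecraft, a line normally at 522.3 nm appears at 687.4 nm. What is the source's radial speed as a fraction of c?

λ'/λ₀ = 1.3161 > 1 (redshift), so the source is receding.
λ'/λ₀ = √((1 + β)/(1 − β)) for a receding source ⇒ β = (r² − 1)/(r² + 1) with r = λ'/λ₀.
β = (1.7321 − 1)/(1.7321 + 1) ≈ 0.268.

0.268c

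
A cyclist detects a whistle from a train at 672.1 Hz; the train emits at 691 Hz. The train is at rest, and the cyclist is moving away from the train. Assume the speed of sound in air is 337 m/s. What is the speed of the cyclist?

9.2 m/s

f' = f · (v − v_o)/v ⇒ v_o = v · |f'/f − 1|.
v_o = 337 × |672.1/691 − 1| = 337 × 0.02735 ≈ 9.2 m/s.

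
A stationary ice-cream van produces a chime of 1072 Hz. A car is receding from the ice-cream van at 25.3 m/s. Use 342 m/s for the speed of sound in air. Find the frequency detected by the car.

993 Hz

Only the observer moves, away from the source, so f' = f · (v − v_o)/v.
f' = 1072 × (342 − 25.3)/342 = 1072 × 316.7/342 ≈ 993 Hz.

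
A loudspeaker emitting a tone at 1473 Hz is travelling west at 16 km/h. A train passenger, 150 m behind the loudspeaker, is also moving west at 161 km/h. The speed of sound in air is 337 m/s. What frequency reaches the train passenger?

1647 Hz

16 km/h = 4.444 m/s; 161 km/h = 44.72 m/s.
The train passenger is behind, so the loudspeaker is moving away from it while the train passenger is moving toward the loudspeaker.
Both move, so f' = f · (v + v_o)/(v + v_s).
f' = 1473 × (337 + 44.72)/(337 + 4.444) = 1473 × 381.72/341.44 ≈ 1647 Hz.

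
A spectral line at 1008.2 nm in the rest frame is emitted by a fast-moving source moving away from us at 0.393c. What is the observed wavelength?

Relativistic Doppler for wavelength: λ' = λ₀ · √((1 + β)/(1 − β)).
λ' = 1008.2 × √(1.3930/0.6070) = 1008.2 × 1.51489 ≈ 1527.3 nm.

1527.3 nm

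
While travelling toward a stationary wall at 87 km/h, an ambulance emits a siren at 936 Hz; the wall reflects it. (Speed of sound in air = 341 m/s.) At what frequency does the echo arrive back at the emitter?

1079 Hz

87 km/h = 24.17 m/s.
The wall receives the sound from a moving source: f₁ = f₀ · v/(v − v_e) = 936 × 341/316.83 ≈ 1007 Hz.
On the return leg the ambulance is a moving observer: f₂ = f₁ · (v + v_e)/v = 1007 × 365.17/341 ≈ 1079 Hz.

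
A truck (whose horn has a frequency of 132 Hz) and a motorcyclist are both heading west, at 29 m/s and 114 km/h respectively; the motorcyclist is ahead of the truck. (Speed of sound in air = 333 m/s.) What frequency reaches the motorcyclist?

131 Hz

114 km/h = 31.67 m/s.
The motorcyclist is ahead, so the truck is moving toward it while the motorcyclist is moving away from the truck.
Both move, so f' = f · (v − v_o)/(v − v_s).
f' = 132 × (333 − 31.67)/(333 − 29) = 132 × 301.33/304 ≈ 131 Hz.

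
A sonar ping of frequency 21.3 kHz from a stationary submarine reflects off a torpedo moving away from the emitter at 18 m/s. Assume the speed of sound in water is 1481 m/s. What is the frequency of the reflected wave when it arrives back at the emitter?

The torpedo first receives the wave as a moving observer: f₁ = f₀ · (v − u)/v = 21.3 × (1481 − 18)/1481 ≈ 21.0 kHz.
On reflection it acts as a source moving away from the stationary detector: f₂ = f₁ · v/(v + u) = 21.0 × 1481/1499 ≈ 20.8 kHz.

20.8 kHz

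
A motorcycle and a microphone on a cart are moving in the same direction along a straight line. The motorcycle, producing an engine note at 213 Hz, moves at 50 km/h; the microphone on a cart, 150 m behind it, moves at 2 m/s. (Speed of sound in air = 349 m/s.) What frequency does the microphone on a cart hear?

206 Hz

50 km/h = 13.89 m/s.
The microphone on a cart is behind, so the motorcycle is moving away from it while the microphone on a cart is moving toward the motorcycle.
General Doppler shift: f' = f · (v + v_o)/(v + v_s).
f' = 213 × (349 + 2)/(349 + 13.89) = 213 × 351/362.89 ≈ 206 Hz.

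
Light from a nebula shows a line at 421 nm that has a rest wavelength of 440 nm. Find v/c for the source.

0.044c

λ'/λ₀ = 0.9568 < 1 (blueshift), so the source is approaching.
λ'/λ₀ = √((1 − β)/(1 + β)) for an approaching source ⇒ β = (1 − r²)/(1 + r²) with r = λ'/λ₀.
β = (1 − 0.9155)/(1 + 0.9155) ≈ 0.044.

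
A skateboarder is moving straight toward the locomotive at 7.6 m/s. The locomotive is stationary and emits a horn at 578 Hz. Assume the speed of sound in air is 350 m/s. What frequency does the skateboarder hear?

Only the observer moves, toward the source, so f' = f · (v + v_o)/v.
f' = 578 × (350 + 7.6)/350 = 578 × 357.6/350 ≈ 591 Hz.

591 Hz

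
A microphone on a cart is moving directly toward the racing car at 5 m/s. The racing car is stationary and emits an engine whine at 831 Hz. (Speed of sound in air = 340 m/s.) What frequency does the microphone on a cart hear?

843 Hz

Only the observer moves, toward the source, so f' = f · (v + v_o)/v.
f' = 831 × (340 + 5)/340 = 831 × 345/340 ≈ 843 Hz.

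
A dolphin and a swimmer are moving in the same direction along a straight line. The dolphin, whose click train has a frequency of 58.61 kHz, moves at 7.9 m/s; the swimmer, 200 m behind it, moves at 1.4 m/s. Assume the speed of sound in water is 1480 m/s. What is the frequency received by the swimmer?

The swimmer is behind, so the dolphin is moving away from it while the swimmer is moving toward the dolphin.
Both move, so f' = f · (v + v_o)/(v + v_s).
f' = 58.61 × (1480 + 1.4)/(1480 + 7.9) = 58.61 × 1481.4/1487.9 ≈ 58.4 kHz.

58.4 kHz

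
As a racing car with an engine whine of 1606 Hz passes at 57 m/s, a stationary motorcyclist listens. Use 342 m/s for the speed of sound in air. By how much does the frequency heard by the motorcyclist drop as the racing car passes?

Approaching: f₁ = f · v/(v − v_s) = 1606 × 342/285 ≈ 1927 Hz.
Receding: f₂ = f · v/(v + v_s) = 1606 × 342/399 ≈ 1377 Hz.
Drop: f₁ − f₂ = 2f·v·v_s/(v² − v_s²) = 2 × 1606 × 342 × 57/(342² − 57²) ≈ 551 Hz.

551 Hz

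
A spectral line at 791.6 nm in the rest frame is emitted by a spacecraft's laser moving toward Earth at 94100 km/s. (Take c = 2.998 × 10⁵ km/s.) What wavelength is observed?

572.0 nm

β = v/c = 94100/299800 = 0.3139.
Relativistic Doppler for wavelength: λ' = λ₀ · √((1 − β)/(1 + β)).
λ' = 791.6 × √(0.6861/1.3139) = 791.6 × 0.72264 ≈ 572.0 nm.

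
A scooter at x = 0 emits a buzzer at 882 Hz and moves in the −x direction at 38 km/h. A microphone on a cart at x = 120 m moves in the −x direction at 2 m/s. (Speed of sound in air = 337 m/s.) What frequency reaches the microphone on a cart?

38 km/h = 10.56 m/s.
The observer lies on the +x side, so the source is heading away from the observer and the observer is heading toward the source.
Both move, so f' = f · (v + v_o)/(v + v_s).
f' = 882 × (337 + 2)/(337 + 10.56) = 882 × 339/347.56 ≈ 860 Hz.

860 Hz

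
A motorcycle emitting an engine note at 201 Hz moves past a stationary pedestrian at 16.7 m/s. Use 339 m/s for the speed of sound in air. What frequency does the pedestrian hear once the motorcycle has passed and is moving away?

Receding: f₂ = f · v/(v + v_s) = 201 × 339/355.7 ≈ 192 Hz.

192 Hz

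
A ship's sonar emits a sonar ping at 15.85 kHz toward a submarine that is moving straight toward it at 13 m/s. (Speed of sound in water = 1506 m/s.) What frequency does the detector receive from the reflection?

16.13 kHz

At the submarine (a moving observer), f₁ = f₀ · (v + u)/v = 15.85 × 1519/1506 ≈ 15.99 kHz.
On reflection it acts as a source moving toward the stationary detector: f₂ = f₁ · v/(v − u) = 15.99 × 1506/1493 ≈ 16.13 kHz.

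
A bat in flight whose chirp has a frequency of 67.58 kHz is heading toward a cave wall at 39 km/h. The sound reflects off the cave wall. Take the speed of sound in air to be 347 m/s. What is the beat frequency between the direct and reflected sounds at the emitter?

39 km/h = 10.83 m/s.
The cave wall receives the sound from a moving source: f₁ = f₀ · v/(v − v_e) = 67.58 × 347/336.17 ≈ 69.76 kHz.
On the return leg the bat in flight is a moving observer: f₂ = f₁ · (v + v_e)/v = 69.76 × 357.83/347 ≈ 71.94 kHz.
Beat against the emitted tone (with f₀ = 67580 Hz): |f₂ − f₀| = 2v_e·f₀/(v − v_e) = 2 × 10.83 × 67580/336.17 ≈ 4356 Hz.

4356 Hz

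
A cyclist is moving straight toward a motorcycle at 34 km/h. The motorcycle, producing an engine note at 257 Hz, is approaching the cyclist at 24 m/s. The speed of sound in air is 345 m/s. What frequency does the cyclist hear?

34 km/h = 9.444 m/s.
General Doppler shift: f' = f · (v + v_o)/(v − v_s).
f' = 257 × (345 + 9.444)/(345 − 24) = 257 × 354.44/321 ≈ 284 Hz.

284 Hz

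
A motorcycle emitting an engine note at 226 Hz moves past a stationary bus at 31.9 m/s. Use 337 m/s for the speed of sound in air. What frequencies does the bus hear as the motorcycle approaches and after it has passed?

Approaching: f₁ = f · v/(v − v_s) = 226 × 337/305.1 ≈ 250 Hz.
Receding: f₂ = f · v/(v + v_s) = 226 × 337/368.9 ≈ 206 Hz.

250 Hz approaching; 206 Hz receding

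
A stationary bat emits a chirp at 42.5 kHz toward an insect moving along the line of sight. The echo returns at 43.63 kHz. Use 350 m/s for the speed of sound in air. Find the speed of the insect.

4.6 m/s

Double Doppler shift off a moving reflector: f₂ = f₀ · (v + u)/(v − u) (u > 0 toward emitter).
Rearranging, u = v · (f₂ − f₀)/(f₂ + f₀) = 350 × 1.13/86.13 ≈ 4.6 m/s.
So the insect is moving at 4.6 m/s toward the emitter.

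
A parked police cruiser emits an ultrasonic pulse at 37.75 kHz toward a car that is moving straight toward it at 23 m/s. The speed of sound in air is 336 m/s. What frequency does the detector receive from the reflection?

43.3 kHz

The car first receives the wave as a moving observer: f₁ = f₀ · (v + u)/v = 37.75 × (336 + 23)/336 ≈ 40.3 kHz.
The reflection then acts as a moving source: f₂ = f₁ · v/(v − u) ≈ 43.3 kHz.
Equivalently f₂ = f₀ · (v + u)/(v − u).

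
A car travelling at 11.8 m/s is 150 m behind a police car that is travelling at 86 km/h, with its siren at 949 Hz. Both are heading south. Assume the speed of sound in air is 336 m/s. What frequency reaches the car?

917 Hz

86 km/h = 23.89 m/s.
The car is behind, so the police car is moving away from it while the car is moving toward the police car.
With source receding and observer approaching, f' = f · (v + v_o)/(v + v_s).
f' = 949 × (336 + 11.8)/(336 + 23.89) = 949 × 347.8/359.89 ≈ 917 Hz.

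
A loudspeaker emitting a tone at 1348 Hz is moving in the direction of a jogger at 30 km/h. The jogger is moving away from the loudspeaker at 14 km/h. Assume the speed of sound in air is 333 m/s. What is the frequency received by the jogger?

30 km/h = 8.333 m/s; 14 km/h = 3.889 m/s.
Both move, so f' = f · (v − v_o)/(v − v_s).
f' = 1348 × (333 − 3.889)/(333 − 8.333) = 1348 × 329.11/324.67 ≈ 1366 Hz.

1366 Hz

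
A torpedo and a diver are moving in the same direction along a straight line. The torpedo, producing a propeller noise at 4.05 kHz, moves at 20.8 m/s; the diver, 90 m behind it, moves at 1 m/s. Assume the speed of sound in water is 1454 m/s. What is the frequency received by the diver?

The diver is behind, so the torpedo is moving away from it while the diver is moving toward the torpedo.
General Doppler shift: f' = f · (v + v_o)/(v + v_s).
f' = 4.05 × (1454 + 1)/(1454 + 20.8) = 4.05 × 1455/1474.8 ≈ 4.00 kHz.

4.00 kHz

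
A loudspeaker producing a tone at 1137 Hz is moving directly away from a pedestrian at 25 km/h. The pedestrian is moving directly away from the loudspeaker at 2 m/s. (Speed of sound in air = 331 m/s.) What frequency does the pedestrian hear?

25 km/h = 6.944 m/s.
Both move, so f' = f · (v − v_o)/(v + v_s).
f' = 1137 × (331 − 2)/(331 + 6.944) = 1137 × 329/337.94 ≈ 1107 Hz.

1107 Hz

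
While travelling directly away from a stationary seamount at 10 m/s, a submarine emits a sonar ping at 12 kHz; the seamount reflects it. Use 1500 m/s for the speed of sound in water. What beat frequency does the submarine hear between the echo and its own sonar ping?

159 Hz

The seamount receives the sound from a moving source: f₁ = f₀ · v/(v + v_e) = 12 × 1500/1510 ≈ 11.9205 kHz.
On the return leg the submarine is a moving observer: f₂ = f₁ · (v − v_e)/v = 11.9205 × 1490/1500 ≈ 11.8411 kHz.
Beat against the emitted tone (with f₀ = 12000 Hz): |f₂ − f₀| = 2v_e·f₀/(v + v_e) = 2 × 10 × 12000/1510 ≈ 159 Hz.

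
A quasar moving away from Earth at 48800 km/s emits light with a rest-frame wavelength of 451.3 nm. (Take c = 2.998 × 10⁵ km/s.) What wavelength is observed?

531.9 nm

β = v/c = 48800/299800 = 0.1628.
Relativistic Doppler for wavelength: λ' = λ₀ · √((1 + β)/(1 − β)).
λ' = 451.3 × √(1.1628/0.8372) = 451.3 × 1.17849 ≈ 531.9 nm.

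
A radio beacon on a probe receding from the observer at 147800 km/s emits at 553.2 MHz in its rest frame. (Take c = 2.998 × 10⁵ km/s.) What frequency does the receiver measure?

β = v/c = 147800/299800 = 0.4930.
Relativistic Doppler for frequency: f' = f₀ · √((1 − β)/(1 + β)).
f' = 553.2 × √(0.5070/1.4930) = 553.2 × 0.58274 ≈ 322.4 MHz.

322.4 MHz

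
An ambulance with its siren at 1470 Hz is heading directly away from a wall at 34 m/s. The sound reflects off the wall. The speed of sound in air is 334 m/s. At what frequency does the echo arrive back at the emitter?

1198 Hz

The wall receives the sound from a moving source: f₁ = f₀ · v/(v + v_e) = 1470 × 334/368 ≈ 1334 Hz.
On the return leg the ambulance is a moving observer: f₂ = f₁ · (v − v_e)/v = 1334 × 300/334 ≈ 1198 Hz.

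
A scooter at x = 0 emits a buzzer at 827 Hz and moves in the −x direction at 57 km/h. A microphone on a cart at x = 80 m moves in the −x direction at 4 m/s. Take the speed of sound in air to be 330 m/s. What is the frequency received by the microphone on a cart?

799 Hz

57 km/h = 15.83 m/s.
The observer lies on the +x side, so the source is heading away from the observer and the observer is heading toward the source.
General Doppler shift: f' = f · (v + v_o)/(v + v_s).
f' = 827 × (330 + 4)/(330 + 15.83) = 827 × 334/345.83 ≈ 799 Hz.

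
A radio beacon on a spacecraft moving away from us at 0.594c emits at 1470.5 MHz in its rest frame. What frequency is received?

742.1 MHz

Relativistic Doppler for frequency: f' = f₀ · √((1 − β)/(1 + β)).
f' = 1470.5 × √(0.4060/1.5940) = 1470.5 × 0.50468 ≈ 742.1 MHz.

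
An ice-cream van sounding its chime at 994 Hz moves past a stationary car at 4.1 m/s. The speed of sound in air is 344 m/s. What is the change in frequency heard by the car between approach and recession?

23.7 Hz

Approaching: f₁ = f · v/(v − v_s) = 994 × 344/339.9 ≈ 1006.0 Hz.
Receding: f₂ = f · v/(v + v_s) = 994 × 344/348.1 ≈ 982.3 Hz.
Drop: f₁ − f₂ = 2f·v·v_s/(v² − v_s²) = 2 × 994 × 344 × 4.1/(344² − 4.1²) ≈ 23.7 Hz.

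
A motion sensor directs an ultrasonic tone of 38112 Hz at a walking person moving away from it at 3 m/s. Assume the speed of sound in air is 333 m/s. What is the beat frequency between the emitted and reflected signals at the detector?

At the walking person (a moving observer), f₁ = f₀ · (v − u)/v = 38112 × 330/333 ≈ 37769 Hz.
The reflection then acts as a moving source: f₂ = f₁ · v/(v + u) ≈ 37431 Hz.
Equivalently f₂ = f₀ · (v − u)/(v + u).
Beat frequency: |f₂ − f₀| = 2u·f₀/(v + u) = 2 × 3 × 38112/336 ≈ 681 Hz.

681 Hz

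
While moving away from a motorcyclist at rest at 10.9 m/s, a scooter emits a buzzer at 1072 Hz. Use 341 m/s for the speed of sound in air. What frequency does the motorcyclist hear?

1039 Hz

With the source moving away from a stationary observer, f' = f · v/(v + v_s).
f' = 1072 × 341/(341 + 10.9) = 1072 × 341/351.9 ≈ 1039 Hz.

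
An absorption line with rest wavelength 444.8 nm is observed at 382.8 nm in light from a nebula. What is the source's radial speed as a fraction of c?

0.149

λ'/λ₀ = 0.8606 < 1 (blueshift), so the source is approaching.
λ'/λ₀ = √((1 − β)/(1 + β)) for an approaching source ⇒ β = (1 − r²)/(1 + r²) with r = λ'/λ₀.
β = (1 − 0.7407)/(1 + 0.7407) ≈ 0.149.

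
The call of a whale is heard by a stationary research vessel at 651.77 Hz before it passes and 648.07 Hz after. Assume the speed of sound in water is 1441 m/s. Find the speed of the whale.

f₁/f₂ = (v + v_s)/(v − v_s), so v_s = v · (f₁ − f₂)/(f₁ + f₂).
v_s = 1441 × (651.77 − 648.07)/(651.77 + 648.07) = 1441 × 3.70/1299.84 ≈ 4.1 m/s.

4.1 m/s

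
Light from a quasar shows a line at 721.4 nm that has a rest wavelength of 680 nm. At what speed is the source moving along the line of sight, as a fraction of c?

0.059c

λ'/λ₀ = 1.0609 > 1 (redshift), so the source is receding.
λ'/λ₀ = √((1 + β)/(1 − β)) for a receding source ⇒ β = (r² − 1)/(r² + 1) with r = λ'/λ₀.
β = (1.1255 − 1)/(1.1255 + 1) ≈ 0.059.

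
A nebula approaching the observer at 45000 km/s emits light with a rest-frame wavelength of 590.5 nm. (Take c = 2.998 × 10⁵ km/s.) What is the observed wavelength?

507.6 nm

β = v/c = 45000/299800 = 0.1501.
Relativistic Doppler for wavelength: λ' = λ₀ · √((1 − β)/(1 + β)).
λ' = 590.5 × √(0.8499/1.1501) = 590.5 × 0.85964 ≈ 507.6 nm.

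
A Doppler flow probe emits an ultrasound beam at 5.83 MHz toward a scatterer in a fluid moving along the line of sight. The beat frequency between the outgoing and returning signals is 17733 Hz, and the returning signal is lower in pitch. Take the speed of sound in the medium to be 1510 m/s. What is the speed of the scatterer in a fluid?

2.30 m/s

Double Doppler shift off a moving reflector: f₂ = f₀ · (v + u)/(v − u) (u > 0 toward emitter).
Returning signal is lower, so f₂ = f₀ − Δf = 5830000 − 17733 = 5812267 Hz.
Rearranging, u = v · (f₂ − f₀)/(f₂ + f₀) = 1510 × -17733/11642267 ≈ -2.30 m/s.
So the scatterer in a fluid is moving at 2.30 m/s away from the emitter.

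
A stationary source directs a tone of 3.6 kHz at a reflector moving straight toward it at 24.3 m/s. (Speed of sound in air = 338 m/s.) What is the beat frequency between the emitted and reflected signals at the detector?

The reflector first receives the wave as a moving observer: f₁ = f₀ · (v + u)/v = 3.6 × (338 + 24.3)/338 ≈ 3.859 kHz.
On reflection it acts as a source moving toward the stationary detector: f₂ = f₁ · v/(v − u) = 3.859 × 338/313.7 ≈ 4.158 kHz.
Beat frequency (with f₀ = 3600 Hz): |f₂ − f₀| = 2u·f₀/(v − u) = 2 × 24.3 × 3600/313.7 ≈ 558 Hz.

558 Hz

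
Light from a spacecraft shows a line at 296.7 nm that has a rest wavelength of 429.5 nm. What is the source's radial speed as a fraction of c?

λ'/λ₀ = 0.6908 < 1 (blueshift), so the source is approaching.
λ'/λ₀ = √((1 − β)/(1 + β)) for an approaching source ⇒ β = (1 − r²)/(1 + r²) with r = λ'/λ₀.
β = (1 − 0.4772)/(1 + 0.4772) ≈ 0.354.

0.354c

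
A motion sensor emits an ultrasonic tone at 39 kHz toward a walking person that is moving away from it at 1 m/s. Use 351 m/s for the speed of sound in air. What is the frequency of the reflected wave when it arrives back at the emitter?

38.8 kHz

At the walking person (a moving observer), f₁ = f₀ · (v − u)/v = 39 × 350/351 ≈ 38.9 kHz.
The reflection then acts as a moving source: f₂ = f₁ · v/(v + u) ≈ 38.8 kHz.
Equivalently f₂ = f₀ · (v − u)/(v + u).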